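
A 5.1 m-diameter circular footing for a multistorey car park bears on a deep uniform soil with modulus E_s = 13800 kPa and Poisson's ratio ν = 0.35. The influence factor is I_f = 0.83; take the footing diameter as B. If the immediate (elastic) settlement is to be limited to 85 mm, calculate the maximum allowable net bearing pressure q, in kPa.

q ≈ 316 kPa

S_e = q·B·(1−ν²)/E_s · I_f  ⇒  q = S_e·E_s / (B·(1−ν²)·I_f).
q = 0.085 × 13800 / (5.1 × 0.8775 × 0.83) = 315.8 kPa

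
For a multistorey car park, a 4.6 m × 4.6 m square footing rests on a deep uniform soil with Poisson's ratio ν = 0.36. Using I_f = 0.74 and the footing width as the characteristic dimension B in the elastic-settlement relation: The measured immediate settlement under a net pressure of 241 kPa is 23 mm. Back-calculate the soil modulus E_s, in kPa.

E_s ≈ 31000 kPa

S_e = q·B·(1−ν²)/E_s · I_f  ⇒  E_s = q·B·(1−ν²)·I_f / S_e.
E_s = 241 × 4.6 × 0.8704 × 0.74 / 0.023 = 31050 kPa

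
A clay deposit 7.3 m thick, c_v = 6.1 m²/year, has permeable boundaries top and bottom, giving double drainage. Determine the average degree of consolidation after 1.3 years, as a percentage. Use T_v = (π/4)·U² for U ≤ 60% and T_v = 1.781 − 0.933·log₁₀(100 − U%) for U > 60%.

Drainage path length: H_d = H/2 = 3.65 m (double drainage).
T_v = c_v·t/H_d² = 6.1×1.3/3.65² = 0.59523.
T_v = 0.59523 corresponds to the U > 60% branch:
U = 1 − 10^((1.781 − T_v)/0.933)/100 = 0.8134

U ≈ 81.3 %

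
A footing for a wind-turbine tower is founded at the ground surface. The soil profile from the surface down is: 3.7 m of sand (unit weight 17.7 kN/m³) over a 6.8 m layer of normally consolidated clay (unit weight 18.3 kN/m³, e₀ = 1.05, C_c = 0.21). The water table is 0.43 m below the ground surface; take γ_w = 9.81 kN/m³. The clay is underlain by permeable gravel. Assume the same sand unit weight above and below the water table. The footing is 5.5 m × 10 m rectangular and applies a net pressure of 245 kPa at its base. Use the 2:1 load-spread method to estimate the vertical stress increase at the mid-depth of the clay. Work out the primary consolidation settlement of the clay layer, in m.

S_c ≈ 0.21 m

Mid-depth of clay below the ground surface: z = 3.7 + 6.8/2 = 7.1 m.
Total vertical stress at mid-clay: σ_v = 17.7×3.7 + 18.3×3.4 = 127.71 kPa.
Pore pressure: u = 9.81×(7.1 − 0.43) = 65.433 kPa.
Initial effective stress: σ'_0 = σ_v − u = 127.71 − 65.433 = 62.277 kPa.
Stress increase at mid-clay by the 2:1 spreading method:
Δσ = qBL/((B+z)(L+z)) = 245×5.5×10/((5.5+7.1)(10+7.1)) = 62.541 kPa
Final effective stress: σ'_f = σ'_0 + Δσ = 62.277 + 62.541 = 124.82 kPa.
Normally consolidated clay, so the full stress increment lies on the virgin compression line:
S_c = C_c·H/(1+e₀)·log₁₀(σ'_f/σ'_0) = 0.21×6.8/(1+1.05)×log₁₀(124.82/62.277)
    = 0.69659 × 0.30196 = 0.2103 m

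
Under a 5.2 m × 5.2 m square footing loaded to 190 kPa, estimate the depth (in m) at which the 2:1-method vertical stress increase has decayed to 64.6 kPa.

2:1 spreading — at depth z the loaded area has grown by z in each plan dimension:
qB²/(B+z)² = Δσ_z ⇒ z = B(√(q/Δσ_z) − 1) = 5.2×(√(190/64.6) − 1) = 3.718 m

z ≈ 3.72 m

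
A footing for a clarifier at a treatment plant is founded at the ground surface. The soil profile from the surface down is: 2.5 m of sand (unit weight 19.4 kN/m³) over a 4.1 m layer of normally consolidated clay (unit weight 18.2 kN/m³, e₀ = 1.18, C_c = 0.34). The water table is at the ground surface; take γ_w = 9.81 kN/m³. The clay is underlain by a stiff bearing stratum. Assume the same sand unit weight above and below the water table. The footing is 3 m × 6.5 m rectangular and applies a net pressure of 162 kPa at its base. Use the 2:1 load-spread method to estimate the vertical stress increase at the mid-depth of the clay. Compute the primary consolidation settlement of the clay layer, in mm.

S_c ≈ 181 mm

Mid-depth of clay below the ground surface: z = 2.5 + 4.1/2 = 4.55 m.
Total vertical stress at mid-clay: σ_v = 19.4×2.5 + 18.2×2.05 = 85.81 kPa.
Pore pressure: u = 9.81×(4.55 − 0) = 44.636 kPa.
Initial effective stress: σ'_0 = σ_v − u = 85.81 − 44.636 = 41.174 kPa.
Stress increase at mid-clay by the 2:1 spreading method:
Δσ = qBL/((B+z)(L+z)) = 162×3×6.5/((3+4.55)(6.5+4.55)) = 37.865 kPa
Final effective stress: σ'_f = σ'_0 + Δσ = 41.174 + 37.865 = 79.039 kPa.
Normally consolidated clay, so the full stress increment lies on the virgin compression line:
S_c = C_c·H/(1+e₀)·log₁₀(σ'_f/σ'_0) = 0.34×4.1/(1+1.18)×log₁₀(79.039/41.174)
    = 0.63945 × 0.28322 = 0.1811 m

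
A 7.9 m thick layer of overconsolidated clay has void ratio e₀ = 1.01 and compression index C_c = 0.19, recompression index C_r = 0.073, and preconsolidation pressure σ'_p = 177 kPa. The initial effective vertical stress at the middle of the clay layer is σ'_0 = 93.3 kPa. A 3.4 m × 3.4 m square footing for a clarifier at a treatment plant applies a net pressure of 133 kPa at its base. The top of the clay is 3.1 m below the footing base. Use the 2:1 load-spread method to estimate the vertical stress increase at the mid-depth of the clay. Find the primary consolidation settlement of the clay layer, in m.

Mid-depth of clay below the footing base: z = 3.1 + 7.9/2 = 7.05 m.
Stress increase at mid-clay by the 2:1 spreading method:
Δσ = qBL/((B+z)(L+z)) = 133×3.4×3.4/((3.4+7.05)(3.4+7.05)) = 14.079 kPa
Final effective stress: σ'_f = 93.3 + 14.079 = 107.38 kPa.
σ'_f = 107.38 ≤ σ'_p = 177 kPa, so the clay remains overconsolidated and only the recompression index applies:
S_c = C_r·H/(1+e₀)·log₁₀(σ'_f/σ'_0) = 0.073×7.9/2.01×log₁₀(107.38/93.3)
    = 0.28691 × 0.061042 = 0.01751 m

S_c ≈ 0.0175 m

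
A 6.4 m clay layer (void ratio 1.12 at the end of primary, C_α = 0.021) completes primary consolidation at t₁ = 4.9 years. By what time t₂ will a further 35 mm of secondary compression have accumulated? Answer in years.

t₂ ≈ 17.5 years

S_s = C_α·H/(1+e_p)·log₁₀(t₂/t₁) ⇒ log₁₀(t₂/t₁) = S_s·(1+e_p)/(C_α·H).
log₁₀(t₂/t₁) = 0.035 × (1+1.12) / (0.021×6.4) = 0.5521
t₂ = t₁ × 10^0.5521 = 4.9 × 3.565 = 17.47 years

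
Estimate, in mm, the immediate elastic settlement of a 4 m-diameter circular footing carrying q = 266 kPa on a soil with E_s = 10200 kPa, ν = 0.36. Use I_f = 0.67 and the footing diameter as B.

Immediate (elastic) settlement: S_e = q·B·(1−ν²)/E_s · I_f.
S_e = 266 × 4 × (1 − 0.36²) / 10200 × 0.67
    = 266 × 4 × 0.8704 / 10200 × 0.67
    = 0.06083 m = 60.83 mm

S_e ≈ 60.8 mm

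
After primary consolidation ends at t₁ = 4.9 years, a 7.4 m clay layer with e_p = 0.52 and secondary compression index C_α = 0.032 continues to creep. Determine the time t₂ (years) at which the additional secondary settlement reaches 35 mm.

S_s = C_α·H/(1+e_p)·log₁₀(t₂/t₁) ⇒ log₁₀(t₂/t₁) = S_s·(1+e_p)/(C_α·H).
log₁₀(t₂/t₁) = 0.035 × (1+0.52) / (0.032×7.4) = 0.2247
t₂ = t₁ × 10^0.2247 = 4.9 × 1.677 = 8.22 years

t₂ ≈ 8.22 years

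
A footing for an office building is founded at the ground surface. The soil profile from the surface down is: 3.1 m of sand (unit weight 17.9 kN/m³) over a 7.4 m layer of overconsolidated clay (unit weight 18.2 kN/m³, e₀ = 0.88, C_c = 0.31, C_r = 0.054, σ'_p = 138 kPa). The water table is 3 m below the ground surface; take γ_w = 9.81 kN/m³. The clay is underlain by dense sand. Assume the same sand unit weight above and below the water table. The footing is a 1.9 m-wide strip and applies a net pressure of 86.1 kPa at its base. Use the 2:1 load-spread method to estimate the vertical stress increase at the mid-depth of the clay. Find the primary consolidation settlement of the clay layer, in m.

Mid-depth of clay below the ground surface: z = 3.1 + 7.4/2 = 6.8 m.
Total vertical stress at mid-clay: σ_v = 17.9×3.1 + 18.2×3.7 = 122.83 kPa.
Pore pressure: u = 9.81×(6.8 − 3) = 37.278 kPa.
Initial effective stress: σ'_0 = σ_v − u = 122.83 − 37.278 = 85.552 kPa.
Stress increase at mid-clay by the 2:1 spreading method:
Δσ = qB/(B+z) = 86.1×1.9/(1.9+6.8) = 18.803 kPa
Final effective stress: σ'_f = 85.552 + 18.803 = 104.36 kPa.
σ'_f = 104.36 ≤ σ'_p = 138 kPa, so the clay remains overconsolidated and only the recompression index applies:
S_c = C_r·H/(1+e₀)·log₁₀(σ'_f/σ'_0) = 0.054×7.4/1.88×log₁₀(104.36/85.552)
    = 0.21255 × 0.086304 = 0.01834 m

S_c ≈ 0.0183 m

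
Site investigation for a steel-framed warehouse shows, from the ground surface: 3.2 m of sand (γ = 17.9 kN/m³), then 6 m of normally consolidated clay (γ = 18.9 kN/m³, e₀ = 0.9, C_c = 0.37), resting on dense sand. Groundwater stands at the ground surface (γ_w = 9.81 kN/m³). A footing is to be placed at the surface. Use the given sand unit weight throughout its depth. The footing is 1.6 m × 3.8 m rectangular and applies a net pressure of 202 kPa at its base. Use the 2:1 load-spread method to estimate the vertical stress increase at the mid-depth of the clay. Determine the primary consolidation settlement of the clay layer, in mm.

S_c ≈ 132 mm

Mid-depth of clay below the ground surface: z = 3.2 + 6/2 = 6.2 m.
Total vertical stress at mid-clay: σ_v = 17.9×3.2 + 18.9×3 = 113.98 kPa.
Pore pressure: u = 9.81×(6.2 − 0) = 60.822 kPa.
Initial effective stress: σ'_0 = σ_v − u = 113.98 − 60.822 = 53.158 kPa.
Stress increase at mid-clay by the 2:1 spreading method:
Δσ = qBL/((B+z)(L+z)) = 202×1.6×3.8/((1.6+6.2)(3.8+6.2)) = 15.746 kPa
Final effective stress: σ'_f = σ'_0 + Δσ = 53.158 + 15.746 = 68.904 kPa.
Normally consolidated clay, so the full stress increment lies on the virgin compression line:
S_c = C_c·H/(1+e₀)·log₁₀(σ'_f/σ'_0) = 0.37×6/(1+0.9)×log₁₀(68.904/53.158)
    = 1.1684 × 0.11268 = 0.1317 m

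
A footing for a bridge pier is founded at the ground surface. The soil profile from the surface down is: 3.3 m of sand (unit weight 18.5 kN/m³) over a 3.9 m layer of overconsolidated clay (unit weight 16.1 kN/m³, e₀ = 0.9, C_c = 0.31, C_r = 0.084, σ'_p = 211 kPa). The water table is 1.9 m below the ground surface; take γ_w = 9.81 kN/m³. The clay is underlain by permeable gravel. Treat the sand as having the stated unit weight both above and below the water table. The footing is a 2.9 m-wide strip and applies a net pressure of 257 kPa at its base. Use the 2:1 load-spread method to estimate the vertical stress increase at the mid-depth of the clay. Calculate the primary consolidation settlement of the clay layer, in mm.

Mid-depth of clay below the ground surface: z = 3.3 + 3.9/2 = 5.25 m.
Total vertical stress at mid-clay: σ_v = 18.5×3.3 + 16.1×1.95 = 92.445 kPa.
Pore pressure: u = 9.81×(5.25 − 1.9) = 32.864 kPa.
Initial effective stress: σ'_0 = σ_v − u = 92.445 − 32.864 = 59.581 kPa.
Stress increase at mid-clay by the 2:1 spreading method:
Δσ = qB/(B+z) = 257×2.9/(2.9+5.25) = 91.448 kPa
Final effective stress: σ'_f = 59.581 + 91.448 = 151.03 kPa.
σ'_f = 151.03 ≤ σ'_p = 211 kPa, so the clay remains overconsolidated and only the recompression index applies:
S_c = C_r·H/(1+e₀)·log₁₀(σ'_f/σ'_0) = 0.084×3.9/1.9×log₁₀(151.03/59.581)
    = 0.17242 × 0.40396 = 0.06965 m

S_c ≈ 69.7 mm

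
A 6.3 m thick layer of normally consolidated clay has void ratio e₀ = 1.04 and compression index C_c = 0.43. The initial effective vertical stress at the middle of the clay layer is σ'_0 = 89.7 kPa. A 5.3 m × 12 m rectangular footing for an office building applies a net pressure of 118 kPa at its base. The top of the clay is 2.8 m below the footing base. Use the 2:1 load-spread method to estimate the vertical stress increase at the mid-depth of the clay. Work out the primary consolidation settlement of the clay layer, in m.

S_c ≈ 0.2 m

Mid-depth of clay below the footing base: z = 2.8 + 6.3/2 = 5.95 m.
Stress increase at mid-clay by the 2:1 spreading method:
Δσ = qBL/((B+z)(L+z)) = 118×5.3×12/((5.3+5.95)(12+5.95)) = 37.164 kPa
Final effective stress: σ'_f = σ'_0 + Δσ = 89.7 + 37.164 = 126.86 kPa.
Normally consolidated clay, so the full stress increment lies on the virgin compression line:
S_c = C_c·H/(1+e₀)·log₁₀(σ'_f/σ'_0) = 0.43×6.3/(1+1.04)×log₁₀(126.86/89.7)
    = 1.3279 × 0.15053 = 0.1999 m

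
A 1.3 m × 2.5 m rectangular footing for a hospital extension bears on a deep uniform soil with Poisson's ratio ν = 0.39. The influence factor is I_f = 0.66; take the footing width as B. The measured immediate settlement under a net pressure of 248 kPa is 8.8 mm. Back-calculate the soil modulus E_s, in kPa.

S_e = q·B·(1−ν²)/E_s · I_f  ⇒  E_s = q·B·(1−ν²)·I_f / S_e.
E_s = 248 × 1.3 × 0.8479 × 0.66 / 0.0088 = 20500 kPa

E_s ≈ 20500 kPa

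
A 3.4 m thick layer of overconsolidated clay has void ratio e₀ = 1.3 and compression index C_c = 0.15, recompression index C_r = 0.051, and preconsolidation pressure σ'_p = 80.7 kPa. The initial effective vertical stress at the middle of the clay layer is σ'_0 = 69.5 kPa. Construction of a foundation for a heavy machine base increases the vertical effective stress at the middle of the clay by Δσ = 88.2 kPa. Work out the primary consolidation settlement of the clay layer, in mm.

S_c ≈ 69.4 mm

Final effective stress: σ'_f = 69.5 + 88.2 = 157.7 kPa.
σ'_f = 157.7 > σ'_p = 80.7 kPa, so the stress path crosses the preconsolidation pressure — recompression up to σ'_p, then virgin compression beyond:
S_c = H/(1+e₀)·[C_r·log₁₀(σ'_p/σ'_0) + C_c·log₁₀(σ'_f/σ'_p)]
    = 3.4/2.3 × [0.051×log₁₀(80.7/69.5) + 0.15×log₁₀(157.7/80.7)]
    = 1.4783 × [0.0033093 + 0.043644] = 0.06941 m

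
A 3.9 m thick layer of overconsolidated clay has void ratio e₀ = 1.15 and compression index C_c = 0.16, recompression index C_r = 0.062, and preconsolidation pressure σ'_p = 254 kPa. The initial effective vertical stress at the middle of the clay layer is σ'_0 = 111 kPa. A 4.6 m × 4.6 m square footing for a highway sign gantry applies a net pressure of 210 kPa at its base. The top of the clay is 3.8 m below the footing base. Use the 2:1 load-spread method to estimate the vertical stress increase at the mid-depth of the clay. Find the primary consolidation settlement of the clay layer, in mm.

S_c ≈ 15.5 mm

Mid-depth of clay below the footing base: z = 3.8 + 3.9/2 = 5.75 m.
Stress increase at mid-clay by the 2:1 spreading method:
Δσ = qBL/((B+z)(L+z)) = 210×4.6×4.6/((4.6+5.75)(4.6+5.75)) = 41.481 kPa
Final effective stress: σ'_f = 111 + 41.481 = 152.48 kPa.
σ'_f = 152.48 ≤ σ'_p = 254 kPa, so the clay remains overconsolidated and only the recompression index applies:
S_c = C_r·H/(1+e₀)·log₁₀(σ'_f/σ'_0) = 0.062×3.9/2.15×log₁₀(152.48/111)
    = 0.11247 × 0.13789 = 0.01551 m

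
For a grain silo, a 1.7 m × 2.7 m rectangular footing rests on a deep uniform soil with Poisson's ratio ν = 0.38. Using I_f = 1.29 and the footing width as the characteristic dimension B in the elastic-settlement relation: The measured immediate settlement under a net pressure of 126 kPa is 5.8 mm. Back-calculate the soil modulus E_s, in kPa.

E_s ≈ 40800 kPa

S_e = q·B·(1−ν²)/E_s · I_f  ⇒  E_s = q·B·(1−ν²)·I_f / S_e.
E_s = 126 × 1.7 × 0.8556 × 1.29 / 0.0058 = 40760 kPa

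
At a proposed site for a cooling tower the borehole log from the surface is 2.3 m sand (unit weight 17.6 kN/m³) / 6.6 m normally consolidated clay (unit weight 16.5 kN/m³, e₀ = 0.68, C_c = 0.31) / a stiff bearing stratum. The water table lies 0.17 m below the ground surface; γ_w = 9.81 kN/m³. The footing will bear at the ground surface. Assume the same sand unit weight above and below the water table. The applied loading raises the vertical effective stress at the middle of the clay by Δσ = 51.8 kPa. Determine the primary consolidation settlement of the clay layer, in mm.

S_c ≈ 427 mm

Mid-depth of clay below the ground surface: z = 2.3 + 6.6/2 = 5.6 m.
Total vertical stress at mid-clay: σ_v = 17.6×2.3 + 16.5×3.3 = 94.93 kPa.
Pore pressure: u = 9.81×(5.6 − 0.17) = 53.268 kPa.
Initial effective stress: σ'_0 = σ_v − u = 94.93 − 53.268 = 41.662 kPa.
Final effective stress: σ'_f = σ'_0 + Δσ = 41.662 + 51.8 = 93.462 kPa.
Normally consolidated clay, so the full stress increment lies on the virgin compression line:
S_c = C_c·H/(1+e₀)·log₁₀(σ'_f/σ'_0) = 0.31×6.6/(1+0.68)×log₁₀(93.462/41.662)
    = 1.2179 × 0.35089 = 0.4273 m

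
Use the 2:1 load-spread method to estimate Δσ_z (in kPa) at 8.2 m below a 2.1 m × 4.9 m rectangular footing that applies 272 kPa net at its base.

Δσ_z ≈ 20.7 kPa

By the 2:1 method the load spreads at 1 horizontal : 2 vertical, so at depth z the loaded area has grown by z in each plan dimension:
Δσ = qBL/((B+z)(L+z)) = 272×2.1×4.9/((2.1+8.2)(4.9+8.2)) = 20.743 kPa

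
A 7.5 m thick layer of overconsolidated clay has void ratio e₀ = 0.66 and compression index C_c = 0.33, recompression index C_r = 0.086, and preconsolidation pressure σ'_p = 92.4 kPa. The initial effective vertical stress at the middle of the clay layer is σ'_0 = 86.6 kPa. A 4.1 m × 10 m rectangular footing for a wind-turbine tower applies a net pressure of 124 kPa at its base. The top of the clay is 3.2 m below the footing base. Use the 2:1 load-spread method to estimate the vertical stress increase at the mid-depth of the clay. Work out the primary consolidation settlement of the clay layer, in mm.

S_c ≈ 145 mm

Mid-depth of clay below the footing base: z = 3.2 + 7.5/2 = 6.95 m.
Stress increase at mid-clay by the 2:1 spreading method:
Δσ = qBL/((B+z)(L+z)) = 124×4.1×10/((4.1+6.95)(10+6.95)) = 27.144 kPa
Final effective stress: σ'_f = 86.6 + 27.144 = 113.74 kPa.
σ'_f = 113.74 > σ'_p = 92.4 kPa, so the stress path crosses the preconsolidation pressure — recompression up to σ'_p, then virgin compression beyond:
S_c = H/(1+e₀)·[C_r·log₁₀(σ'_p/σ'_0) + C_c·log₁₀(σ'_f/σ'_p)]
    = 7.5/1.66 × [0.086×log₁₀(92.4/86.6) + 0.33×log₁₀(113.74/92.4)]
    = 4.5181 × [0.0024213 + 0.02978] = 0.1455 m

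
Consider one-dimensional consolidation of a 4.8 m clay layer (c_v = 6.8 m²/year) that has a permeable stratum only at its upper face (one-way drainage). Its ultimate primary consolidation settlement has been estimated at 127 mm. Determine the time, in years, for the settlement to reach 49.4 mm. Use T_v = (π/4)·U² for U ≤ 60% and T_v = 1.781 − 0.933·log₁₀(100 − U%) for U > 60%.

Drainage path length: H_d = H = 4.8 m (single drainage).
U = S(t)/S_ult = 49.4/127 = 0.389.
U ≤ 60%: T_v = (π/4)·U² = (π/4)×0.38898² = 0.11883.
t = T_v·H_d²/c_v = 0.11883×4.8²/6.8 = 0.4026 years.

t ≈ 0.403 years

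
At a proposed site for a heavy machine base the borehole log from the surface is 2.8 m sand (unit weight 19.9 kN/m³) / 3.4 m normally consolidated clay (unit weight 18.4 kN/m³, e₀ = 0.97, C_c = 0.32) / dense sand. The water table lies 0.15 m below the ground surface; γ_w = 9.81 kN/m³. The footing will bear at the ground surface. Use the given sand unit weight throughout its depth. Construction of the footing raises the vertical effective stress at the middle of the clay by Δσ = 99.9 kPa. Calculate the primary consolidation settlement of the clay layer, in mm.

S_c ≈ 283 mm

Mid-depth of clay below the ground surface: z = 2.8 + 3.4/2 = 4.5 m.
Total vertical stress at mid-clay: σ_v = 19.9×2.8 + 18.4×1.7 = 87 kPa.
Pore pressure: u = 9.81×(4.5 − 0.15) = 42.673 kPa.
Initial effective stress: σ'_0 = σ_v − u = 87 − 42.673 = 44.327 kPa.
Final effective stress: σ'_f = σ'_0 + Δσ = 44.327 + 99.9 = 144.23 kPa.
Normally consolidated clay, so the full stress increment lies on the virgin compression line:
S_c = C_c·H/(1+e₀)·log₁₀(σ'_f/σ'_0) = 0.32×3.4/(1+0.97)×log₁₀(144.23/44.327)
    = 0.55228 × 0.51239 = 0.283 m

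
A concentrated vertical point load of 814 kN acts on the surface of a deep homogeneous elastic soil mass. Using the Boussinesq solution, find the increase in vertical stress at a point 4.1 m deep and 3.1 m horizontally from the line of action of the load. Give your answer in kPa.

Δσ_z ≈ 7.47 kPa

Boussinesq vertical stress below a point load on an elastic half-space:
Δσ_z = 3P/(2πz²) · [1 + (r/z)²]^(−5/2)
r/z = 3.1/4.1 = 0.7561; [1+(r/z)²]^(−5/2) = 0.32291.
Δσ_z = 3×814/(2π×4.1²) × 0.32291 = 23.121 × 0.32291 = 7.466 kPa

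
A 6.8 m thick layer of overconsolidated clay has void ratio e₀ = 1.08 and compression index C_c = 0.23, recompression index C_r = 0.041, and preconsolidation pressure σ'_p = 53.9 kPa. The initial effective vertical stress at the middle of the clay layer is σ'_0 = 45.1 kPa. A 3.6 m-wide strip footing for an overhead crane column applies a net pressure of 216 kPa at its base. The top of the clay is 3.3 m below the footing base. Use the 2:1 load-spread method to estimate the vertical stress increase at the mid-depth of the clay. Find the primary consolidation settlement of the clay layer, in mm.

Mid-depth of clay below the footing base: z = 3.3 + 6.8/2 = 6.7 m.
Stress increase at mid-clay by the 2:1 spreading method:
Δσ = qB/(B+z) = 216×3.6/(3.6+6.7) = 75.495 kPa
Final effective stress: σ'_f = 45.1 + 75.495 = 120.59 kPa.
σ'_f = 120.59 > σ'_p = 53.9 kPa, so the stress path crosses the preconsolidation pressure — recompression up to σ'_p, then virgin compression beyond:
S_c = H/(1+e₀)·[C_r·log₁₀(σ'_p/σ'_0) + C_c·log₁₀(σ'_f/σ'_p)]
    = 6.8/2.08 × [0.041×log₁₀(53.9/45.1) + 0.23×log₁₀(120.59/53.9)]
    = 3.2692 × [0.0031739 + 0.080436] = 0.2733 m

S_c ≈ 273 mm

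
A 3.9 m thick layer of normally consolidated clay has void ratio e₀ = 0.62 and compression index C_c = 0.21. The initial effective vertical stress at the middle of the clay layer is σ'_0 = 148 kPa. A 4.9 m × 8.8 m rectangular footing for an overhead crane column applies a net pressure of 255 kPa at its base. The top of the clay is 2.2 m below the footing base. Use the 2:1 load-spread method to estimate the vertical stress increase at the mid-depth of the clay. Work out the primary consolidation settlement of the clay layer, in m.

Mid-depth of clay below the footing base: z = 2.2 + 3.9/2 = 4.15 m.
Stress increase at mid-clay by the 2:1 spreading method:
Δσ = qBL/((B+z)(L+z)) = 255×4.9×8.8/((4.9+4.15)(8.8+4.15)) = 93.821 kPa
Final effective stress: σ'_f = σ'_0 + Δσ = 148 + 93.821 = 241.82 kPa.
Normally consolidated clay, so the full stress increment lies on the virgin compression line:
S_c = C_c·H/(1+e₀)·log₁₀(σ'_f/σ'_0) = 0.21×3.9/(1+0.62)×log₁₀(241.82/148)
    = 0.50556 × 0.21323 = 0.1078 m

S_c ≈ 0.108 m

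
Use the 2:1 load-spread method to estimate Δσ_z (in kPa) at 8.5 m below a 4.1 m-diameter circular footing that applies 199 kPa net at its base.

By the 2:1 method the load spreads at 1 horizontal : 2 vertical, so at depth z the loaded area has grown by z in each plan dimension:
Δσ ≈ qD²/(D+z)² = 199×4.1²/(4.1+8.5)² = 21.071 kPa

Δσ_z ≈ 21.1 kPa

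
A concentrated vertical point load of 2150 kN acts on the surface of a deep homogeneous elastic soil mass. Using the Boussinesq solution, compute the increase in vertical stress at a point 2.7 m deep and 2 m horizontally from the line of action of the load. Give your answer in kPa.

Δσ_z ≈ 47.2 kPa

Boussinesq vertical stress below a point load on an elastic half-space:
Δσ_z = 3P/(2πz²) · [1 + (r/z)²]^(−5/2)
r/z = 2/2.7 = 0.74074; [1+(r/z)²]^(−5/2) = 0.33503.
Δσ_z = 3×2150/(2π×2.7²) × 0.33503 = 140.82 × 0.33503 = 47.18 kPa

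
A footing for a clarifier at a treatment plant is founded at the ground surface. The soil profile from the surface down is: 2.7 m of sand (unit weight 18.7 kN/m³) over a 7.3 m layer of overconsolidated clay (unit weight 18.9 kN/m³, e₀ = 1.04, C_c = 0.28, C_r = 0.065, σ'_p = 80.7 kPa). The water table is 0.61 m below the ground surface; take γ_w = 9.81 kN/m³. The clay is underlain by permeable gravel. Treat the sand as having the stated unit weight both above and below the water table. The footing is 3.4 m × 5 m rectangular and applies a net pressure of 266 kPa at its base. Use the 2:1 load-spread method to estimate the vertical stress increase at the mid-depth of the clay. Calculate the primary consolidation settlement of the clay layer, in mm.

S_c ≈ 135 mm

Mid-depth of clay below the ground surface: z = 2.7 + 7.3/2 = 6.35 m.
Total vertical stress at mid-clay: σ_v = 18.7×2.7 + 18.9×3.65 = 119.47 kPa.
Pore pressure: u = 9.81×(6.35 − 0.61) = 56.309 kPa.
Initial effective stress: σ'_0 = σ_v − u = 119.47 − 56.309 = 63.161 kPa.
Stress increase at mid-clay by the 2:1 spreading method:
Δσ = qBL/((B+z)(L+z)) = 266×3.4×5/((3.4+6.35)(5+6.35)) = 40.863 kPa
Final effective stress: σ'_f = 63.161 + 40.863 = 104.02 kPa.
σ'_f = 104.02 > σ'_p = 80.7 kPa, so the stress path crosses the preconsolidation pressure — recompression up to σ'_p, then virgin compression beyond:
S_c = H/(1+e₀)·[C_r·log₁₀(σ'_p/σ'_0) + C_c·log₁₀(σ'_f/σ'_p)]
    = 7.3/2.04 × [0.065×log₁₀(80.7/63.161) + 0.28×log₁₀(104.02/80.7)]
    = 3.5784 × [0.0069176 + 0.030868] = 0.1352 m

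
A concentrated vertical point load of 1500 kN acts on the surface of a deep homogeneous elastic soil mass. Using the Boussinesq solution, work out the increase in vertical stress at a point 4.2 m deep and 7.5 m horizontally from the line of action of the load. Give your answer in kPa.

Δσ_z ≈ 1.13 kPa

Boussinesq vertical stress below a point load on an elastic half-space:
Δσ_z = 3P/(2πz²) · [1 + (r/z)²]^(−5/2)
r/z = 7.5/4.2 = 1.7857; [1+(r/z)²]^(−5/2) = 0.027847.
Δσ_z = 3×1500/(2π×4.2²) × 0.027847 = 40.601 × 0.027847 = 1.131 kPa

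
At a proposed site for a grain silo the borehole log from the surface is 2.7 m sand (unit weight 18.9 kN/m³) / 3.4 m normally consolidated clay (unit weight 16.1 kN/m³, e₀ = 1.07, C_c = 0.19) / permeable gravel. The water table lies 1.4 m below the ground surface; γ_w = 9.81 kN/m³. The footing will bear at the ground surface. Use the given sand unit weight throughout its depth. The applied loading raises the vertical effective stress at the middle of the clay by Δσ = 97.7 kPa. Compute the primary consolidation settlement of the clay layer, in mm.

S_c ≈ 149 mm

Mid-depth of clay below the ground surface: z = 2.7 + 3.4/2 = 4.4 m.
Total vertical stress at mid-clay: σ_v = 18.9×2.7 + 16.1×1.7 = 78.4 kPa.
Pore pressure: u = 9.81×(4.4 − 1.4) = 29.43 kPa.
Initial effective stress: σ'_0 = σ_v − u = 78.4 − 29.43 = 48.97 kPa.
Final effective stress: σ'_f = σ'_0 + Δσ = 48.97 + 97.7 = 146.67 kPa.
Normally consolidated clay, so the full stress increment lies on the virgin compression line:
S_c = C_c·H/(1+e₀)·log₁₀(σ'_f/σ'_0) = 0.19×3.4/(1+1.07)×log₁₀(146.67/48.97)
    = 0.31208 × 0.47641 = 0.1487 m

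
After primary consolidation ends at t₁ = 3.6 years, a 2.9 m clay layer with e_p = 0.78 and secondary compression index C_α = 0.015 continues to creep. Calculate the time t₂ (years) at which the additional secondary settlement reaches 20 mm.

t₂ ≈ 23.7 years

S_s = C_α·H/(1+e_p)·log₁₀(t₂/t₁) ⇒ log₁₀(t₂/t₁) = S_s·(1+e_p)/(C_α·H).
log₁₀(t₂/t₁) = 0.02 × (1+0.78) / (0.015×2.9) = 0.8184
t₂ = t₁ × 10^0.8184 = 3.6 × 6.582 = 23.7 years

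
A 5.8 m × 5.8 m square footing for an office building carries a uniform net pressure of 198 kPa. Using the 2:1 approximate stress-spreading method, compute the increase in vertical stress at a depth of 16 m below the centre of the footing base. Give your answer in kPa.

Δσ_z ≈ 14 kPa

By the 2:1 method the load spreads at 1 horizontal : 2 vertical, so at depth z the loaded area has grown by z in each plan dimension:
Δσ = qBL/((B+z)(L+z)) = 198×5.8×5.8/((5.8+16)(5.8+16)) = 14.015 kPa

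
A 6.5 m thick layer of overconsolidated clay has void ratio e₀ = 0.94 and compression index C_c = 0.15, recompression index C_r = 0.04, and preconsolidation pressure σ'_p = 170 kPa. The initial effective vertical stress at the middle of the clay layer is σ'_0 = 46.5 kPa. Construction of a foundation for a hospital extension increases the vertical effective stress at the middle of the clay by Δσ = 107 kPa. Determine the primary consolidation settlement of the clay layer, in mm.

S_c ≈ 69.5 mm

Final effective stress: σ'_f = 46.5 + 107 = 153.5 kPa.
σ'_f = 153.5 ≤ σ'_p = 170 kPa, so the clay remains overconsolidated and only the recompression index applies:
S_c = C_r·H/(1+e₀)·log₁₀(σ'_f/σ'_0) = 0.04×6.5/1.94×log₁₀(153.5/46.5)
    = 0.13402 × 0.51866 = 0.06951 m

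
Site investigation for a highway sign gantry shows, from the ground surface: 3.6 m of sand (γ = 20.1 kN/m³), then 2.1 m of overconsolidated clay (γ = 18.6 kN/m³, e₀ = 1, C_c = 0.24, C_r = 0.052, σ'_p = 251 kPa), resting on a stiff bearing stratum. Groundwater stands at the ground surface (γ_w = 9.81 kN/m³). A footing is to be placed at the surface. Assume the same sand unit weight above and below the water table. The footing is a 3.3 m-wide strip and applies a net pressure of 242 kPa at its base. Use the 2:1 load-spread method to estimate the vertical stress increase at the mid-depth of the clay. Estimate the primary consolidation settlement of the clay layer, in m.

S_c ≈ 0.0274 m

Mid-depth of clay below the ground surface: z = 3.6 + 2.1/2 = 4.65 m.
Total vertical stress at mid-clay: σ_v = 20.1×3.6 + 18.6×1.05 = 91.89 kPa.
Pore pressure: u = 9.81×(4.65 − 0) = 45.617 kPa.
Initial effective stress: σ'_0 = σ_v − u = 91.89 − 45.617 = 46.273 kPa.
Stress increase at mid-clay by the 2:1 spreading method:
Δσ = qB/(B+z) = 242×3.3/(3.3+4.65) = 100.45 kPa
Final effective stress: σ'_f = 46.273 + 100.45 = 146.72 kPa.
σ'_f = 146.72 ≤ σ'_p = 251 kPa, so the clay remains overconsolidated and only the recompression index applies:
S_c = C_r·H/(1+e₀)·log₁₀(σ'_f/σ'_0) = 0.052×2.1/2×log₁₀(146.72/46.273)
    = 0.0546 × 0.50116 = 0.02736 m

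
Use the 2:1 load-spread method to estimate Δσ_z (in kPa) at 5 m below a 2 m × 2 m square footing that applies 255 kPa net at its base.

By the 2:1 method the load spreads at 1 horizontal : 2 vertical, so at depth z the loaded area has grown by z in each plan dimension:
Δσ = qBL/((B+z)(L+z)) = 255×2×2/((2+5)(2+5)) = 20.816 kPa

Δσ_z ≈ 20.8 kPa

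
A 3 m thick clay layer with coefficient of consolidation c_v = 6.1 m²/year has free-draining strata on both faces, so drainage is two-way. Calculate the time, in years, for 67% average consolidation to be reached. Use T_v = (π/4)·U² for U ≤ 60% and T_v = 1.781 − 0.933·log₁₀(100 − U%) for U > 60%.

Drainage path length: H_d = H/2 = 1.5 m (double drainage).
U > 60%: T_v = 1.781 − 0.933·log₁₀(100 − 67) = 0.36423.
t = T_v·H_d²/c_v = 0.36423×1.5²/6.1 = 0.1343 years.

t ≈ 0.134 years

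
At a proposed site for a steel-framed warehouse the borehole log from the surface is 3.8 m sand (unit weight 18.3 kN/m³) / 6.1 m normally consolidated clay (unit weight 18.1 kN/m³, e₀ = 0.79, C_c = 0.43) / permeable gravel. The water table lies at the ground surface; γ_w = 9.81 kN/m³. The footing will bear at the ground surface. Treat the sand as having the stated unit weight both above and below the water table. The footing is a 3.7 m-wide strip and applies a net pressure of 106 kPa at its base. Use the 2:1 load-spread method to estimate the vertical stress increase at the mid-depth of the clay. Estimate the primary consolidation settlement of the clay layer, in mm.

S_c ≈ 317 mm

Mid-depth of clay below the ground surface: z = 3.8 + 6.1/2 = 6.85 m.
Total vertical stress at mid-clay: σ_v = 18.3×3.8 + 18.1×3.05 = 124.75 kPa.
Pore pressure: u = 9.81×(6.85 − 0) = 67.198 kPa.
Initial effective stress: σ'_0 = σ_v − u = 124.75 − 67.198 = 57.552 kPa.
Stress increase at mid-clay by the 2:1 spreading method:
Δσ = qB/(B+z) = 106×3.7/(3.7+6.85) = 37.175 kPa
Final effective stress: σ'_f = σ'_0 + Δσ = 57.552 + 37.175 = 94.727 kPa.
Normally consolidated clay, so the full stress increment lies on the virgin compression line:
S_c = C_c·H/(1+e₀)·log₁₀(σ'_f/σ'_0) = 0.43×6.1/(1+0.79)×log₁₀(94.727/57.552)
    = 1.4654 × 0.21641 = 0.3171 m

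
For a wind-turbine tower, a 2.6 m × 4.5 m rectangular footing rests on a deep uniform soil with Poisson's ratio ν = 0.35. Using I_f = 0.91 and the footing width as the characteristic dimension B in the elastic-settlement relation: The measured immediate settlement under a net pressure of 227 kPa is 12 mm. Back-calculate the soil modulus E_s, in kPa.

S_e = q·B·(1−ν²)/E_s · I_f  ⇒  E_s = q·B·(1−ν²)·I_f / S_e.
E_s = 227 × 2.6 × 0.8775 × 0.91 / 0.012 = 39270 kPa

E_s ≈ 39300 kPa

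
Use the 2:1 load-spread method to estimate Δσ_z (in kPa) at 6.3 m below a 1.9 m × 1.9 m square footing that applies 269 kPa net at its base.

Δσ_z ≈ 14.4 kPa

By the 2:1 method the load spreads at 1 horizontal : 2 vertical, so at depth z the loaded area has grown by z in each plan dimension:
Δσ = qBL/((B+z)(L+z)) = 269×1.9×1.9/((1.9+6.3)(1.9+6.3)) = 14.442 kPa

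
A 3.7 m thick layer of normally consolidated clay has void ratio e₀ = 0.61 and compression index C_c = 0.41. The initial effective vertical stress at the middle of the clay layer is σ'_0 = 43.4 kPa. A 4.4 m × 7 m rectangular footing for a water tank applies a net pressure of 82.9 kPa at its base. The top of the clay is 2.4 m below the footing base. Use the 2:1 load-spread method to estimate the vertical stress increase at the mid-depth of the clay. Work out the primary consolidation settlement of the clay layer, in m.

S_c ≈ 0.193 m

Mid-depth of clay below the footing base: z = 2.4 + 3.7/2 = 4.25 m.
Stress increase at mid-clay by the 2:1 spreading method:
Δσ = qBL/((B+z)(L+z)) = 82.9×4.4×7/((4.4+4.25)(7+4.25)) = 26.238 kPa
Final effective stress: σ'_f = σ'_0 + Δσ = 43.4 + 26.238 = 69.638 kPa.
Normally consolidated clay, so the full stress increment lies on the virgin compression line:
S_c = C_c·H/(1+e₀)·log₁₀(σ'_f/σ'_0) = 0.41×3.7/(1+0.61)×log₁₀(69.638/43.4)
    = 0.94224 × 0.20536 = 0.1935 m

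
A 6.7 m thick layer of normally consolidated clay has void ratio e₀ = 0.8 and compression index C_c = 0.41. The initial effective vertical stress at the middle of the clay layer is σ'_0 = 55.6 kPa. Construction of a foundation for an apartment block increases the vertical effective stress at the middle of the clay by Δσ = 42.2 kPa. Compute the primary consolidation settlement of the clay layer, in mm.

S_c ≈ 374 mm

Final effective stress: σ'_f = σ'_0 + Δσ = 55.6 + 42.2 = 97.8 kPa.
Normally consolidated clay, so the full stress increment lies on the virgin compression line:
S_c = C_c·H/(1+e₀)·log₁₀(σ'_f/σ'_0) = 0.41×6.7/(1+0.8)×log₁₀(97.8/55.6)
    = 1.5261 × 0.24526 = 0.3743 m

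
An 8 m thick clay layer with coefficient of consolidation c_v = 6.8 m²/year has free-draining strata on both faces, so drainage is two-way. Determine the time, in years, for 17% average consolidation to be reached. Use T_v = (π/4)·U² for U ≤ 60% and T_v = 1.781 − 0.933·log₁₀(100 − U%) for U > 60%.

Drainage path length: H_d = H/2 = 4 m (double drainage).
U ≤ 60%: T_v = (π/4)·U² = (π/4)×0.17² = 0.022698.
t = T_v·H_d²/c_v = 0.022698×4²/6.8 = 0.05341 years.

t ≈ 0.0534 years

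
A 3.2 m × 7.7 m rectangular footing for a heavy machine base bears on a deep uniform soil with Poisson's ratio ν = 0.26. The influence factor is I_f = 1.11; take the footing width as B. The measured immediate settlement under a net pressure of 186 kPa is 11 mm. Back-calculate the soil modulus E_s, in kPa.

S_e = q·B·(1−ν²)/E_s · I_f  ⇒  E_s = q·B·(1−ν²)·I_f / S_e.
E_s = 186 × 3.2 × 0.9324 × 1.11 / 0.011 = 56000 kPa

E_s ≈ 56000 kPa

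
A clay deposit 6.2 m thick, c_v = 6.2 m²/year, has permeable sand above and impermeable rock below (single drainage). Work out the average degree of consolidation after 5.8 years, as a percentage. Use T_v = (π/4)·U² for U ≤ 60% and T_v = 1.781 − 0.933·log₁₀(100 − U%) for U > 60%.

Drainage path length: H_d = H = 6.2 m (single drainage).
T_v = c_v·t/H_d² = 6.2×5.8/6.2² = 0.93548.
T_v = 0.93548 corresponds to the U > 60% branch:
U = 1 − 10^((1.781 − T_v)/0.933)/100 = 0.9194

U ≈ 91.9 %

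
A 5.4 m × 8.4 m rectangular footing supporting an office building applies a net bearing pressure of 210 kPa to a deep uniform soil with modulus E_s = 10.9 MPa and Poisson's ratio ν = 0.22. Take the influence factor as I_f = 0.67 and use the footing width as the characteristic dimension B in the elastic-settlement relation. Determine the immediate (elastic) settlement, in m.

Immediate (elastic) settlement: S_e = q·B·(1−ν²)/E_s · I_f.
E_s = 10.9 MPa = 10900 kPa.
S_e = 210 × 5.4 × (1 − 0.22²) / 10900 × 0.67
    = 210 × 5.4 × 0.9516 / 10900 × 0.67
    = 0.06633 m

S_e ≈ 0.0663 m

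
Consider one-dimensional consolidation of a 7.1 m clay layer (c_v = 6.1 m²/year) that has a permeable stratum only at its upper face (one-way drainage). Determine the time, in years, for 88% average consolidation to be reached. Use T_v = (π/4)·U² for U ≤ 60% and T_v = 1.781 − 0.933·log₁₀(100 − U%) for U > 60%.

Drainage path length: H_d = H = 7.1 m (single drainage).
U > 60%: T_v = 1.781 − 0.933·log₁₀(100 − 88) = 0.77412.
t = T_v·H_d²/c_v = 0.77412×7.1²/6.1 = 6.397 years.

t ≈ 6.4 years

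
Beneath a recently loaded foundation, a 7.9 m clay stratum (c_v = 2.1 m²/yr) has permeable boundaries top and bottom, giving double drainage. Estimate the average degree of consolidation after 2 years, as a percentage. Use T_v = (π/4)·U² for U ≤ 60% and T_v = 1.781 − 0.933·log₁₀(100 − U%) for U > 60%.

Drainage path length: H_d = H/2 = 3.95 m (double drainage).
T_v = c_v·t/H_d² = 2.1×2/3.95² = 0.26919.
T_v = 0.26919 corresponds to the U ≤ 60% branch:
U = √(4T_v/π) = 0.5854

U ≈ 58.5 %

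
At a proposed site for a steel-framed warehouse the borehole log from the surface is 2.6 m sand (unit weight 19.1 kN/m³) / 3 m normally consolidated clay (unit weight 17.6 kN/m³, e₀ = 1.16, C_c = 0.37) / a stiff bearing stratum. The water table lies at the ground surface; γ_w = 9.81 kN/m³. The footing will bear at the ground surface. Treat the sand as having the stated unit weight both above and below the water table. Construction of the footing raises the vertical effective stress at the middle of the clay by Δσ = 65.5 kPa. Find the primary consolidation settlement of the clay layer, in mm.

Mid-depth of clay below the ground surface: z = 2.6 + 3/2 = 4.1 m.
Total vertical stress at mid-clay: σ_v = 19.1×2.6 + 17.6×1.5 = 76.06 kPa.
Pore pressure: u = 9.81×(4.1 − 0) = 40.221 kPa.
Initial effective stress: σ'_0 = σ_v − u = 76.06 − 40.221 = 35.839 kPa.
Final effective stress: σ'_f = σ'_0 + Δσ = 35.839 + 65.5 = 101.34 kPa.
Normally consolidated clay, so the full stress increment lies on the virgin compression line:
S_c = C_c·H/(1+e₀)·log₁₀(σ'_f/σ'_0) = 0.37×3/(1+1.16)×log₁₀(101.34/35.839)
    = 0.51389 × 0.45143 = 0.232 m

S_c ≈ 232 mm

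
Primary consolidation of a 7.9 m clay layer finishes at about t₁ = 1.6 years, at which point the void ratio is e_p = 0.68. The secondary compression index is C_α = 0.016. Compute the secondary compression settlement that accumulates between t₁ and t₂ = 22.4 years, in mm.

Secondary compression: S_s = C_α·H/(1+e_p)·log₁₀(t₂/t₁)
S_s = 0.016×7.9/(1+0.68)×log₁₀(22.4/1.6)
    = 0.07524 × 1.146 = 0.08623 m

S_s ≈ 86.2 mm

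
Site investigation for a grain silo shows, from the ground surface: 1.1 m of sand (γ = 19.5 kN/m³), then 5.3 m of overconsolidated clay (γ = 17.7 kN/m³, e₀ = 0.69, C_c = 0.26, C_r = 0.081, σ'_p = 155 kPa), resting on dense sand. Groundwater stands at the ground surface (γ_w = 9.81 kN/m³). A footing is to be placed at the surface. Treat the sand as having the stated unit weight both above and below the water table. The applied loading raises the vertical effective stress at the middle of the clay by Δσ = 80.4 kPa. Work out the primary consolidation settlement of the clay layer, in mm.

Mid-depth of clay below the ground surface: z = 1.1 + 5.3/2 = 3.75 m.
Total vertical stress at mid-clay: σ_v = 19.5×1.1 + 17.7×2.65 = 68.355 kPa.
Pore pressure: u = 9.81×(3.75 − 0) = 36.788 kPa.
Initial effective stress: σ'_0 = σ_v − u = 68.355 − 36.788 = 31.567 kPa.
Final effective stress: σ'_f = 31.567 + 80.4 = 111.97 kPa.
σ'_f = 111.97 ≤ σ'_p = 155 kPa, so the clay remains overconsolidated and only the recompression index applies:
S_c = C_r·H/(1+e₀)·log₁₀(σ'_f/σ'_0) = 0.081×5.3/1.69×log₁₀(111.97/31.567)
    = 0.25402 × 0.54987 = 0.1397 m

S_c ≈ 140 mm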